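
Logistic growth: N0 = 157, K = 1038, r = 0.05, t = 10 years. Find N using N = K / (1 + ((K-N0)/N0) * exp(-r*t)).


(K - N0)/N0 = (1038 - 157)/157 = 881/157 = 5.61146
r*t = 0.05 * 10 = 0.5; exp(-0.5) = 0.606531
5.61146 * 0.606531 = 3.40352
1 + 3.40352 = 4.40352
N = 1038 / 4.40352 = 235.721 ≈ 236

236


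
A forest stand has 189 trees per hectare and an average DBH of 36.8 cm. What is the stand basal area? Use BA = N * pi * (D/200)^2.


(D/200)^2 = (36.8/200)^2 = 0.184^2 = 0.033856
Individual BA = 3.141593 * 0.033856 = 0.106362 m^2
Stand BA = 189 * 0.106362 = 20.1024 ≈ 20.10 m^2/ha

20.10 m^2/ha


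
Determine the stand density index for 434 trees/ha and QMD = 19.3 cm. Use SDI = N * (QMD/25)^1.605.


QMD/25 = 19.3/25 = 0.772
(0.772)^1.605 = exp(1.605 * ln(0.772)) = exp(1.605 * (-0.258771)) = exp(-0.415327) = 0.660124
SDI = 434 * 0.660124 = 286.494 ≈ 286

286


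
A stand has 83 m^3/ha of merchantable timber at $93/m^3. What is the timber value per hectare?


Value = 83 * 93 = $7719/ha

$7719/ha


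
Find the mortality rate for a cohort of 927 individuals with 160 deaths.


Mortality rate = 160 / 927 = 0.172600 ≈ 0.1726

0.1726


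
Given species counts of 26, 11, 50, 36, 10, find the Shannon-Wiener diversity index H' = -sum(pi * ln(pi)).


Total N = 26 + 11 + 50 + 36 + 10 = 133
Per-species terms:
  p = 26/133 = 0.195489; ln(p) = -1.632251; p*ln(p) = 0.195489 * (-1.632251) = -0.319087
  p = 11/133 = 0.082707; ln(p) = -2.492451; p*ln(p) = 0.082707 * (-2.492451) = -0.206143
  p = 50/133 = 0.375940; ln(p) = -0.978326; p*ln(p) = 0.375940 * (-0.978326) = -0.367792
  p = 36/133 = 0.270677; ln(p) = -1.306829; p*ln(p) = 0.270677 * (-1.306829) = -0.353729
  p = 10/133 = 0.075188; ln(p) = -2.587764; p*ln(p) = 0.075188 * (-2.587764) = -0.194569
sum(p*ln(p)) = (-0.319087) + (-0.206143) + (-0.367792) + (-0.353729) + (-0.194569) = -1.441320
H' = -(-1.441320) = 1.441320 ≈ 1.4413

1.4413


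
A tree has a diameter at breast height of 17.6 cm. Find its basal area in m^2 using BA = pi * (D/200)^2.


D/200 = 17.6/200 = 0.088 m
(D/200)^2 = 0.088^2 = 0.007744
BA = 3.141593 * 0.007744 = 0.0243285 ≈ 0.0243 m^2

0.0243 m^2


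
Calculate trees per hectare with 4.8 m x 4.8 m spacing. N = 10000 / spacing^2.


N = 10000 / 4.8^2 = 10000 / 23.04 = 434.028 ≈ 434 trees/ha

434 trees/ha


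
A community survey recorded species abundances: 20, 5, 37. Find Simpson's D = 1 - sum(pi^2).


Total N = 20 + 5 + 37 = 62
Per-species terms:
  p = 20/62 = 0.322581; p^2 = 0.322581^2 = 0.104059
  p = 5/62 = 0.080645; p^2 = 0.080645^2 = 0.006504
  p = 37/62 = 0.596774; p^2 = 0.596774^2 = 0.356139
sum(p^2) = 0.104059 + 0.006504 + 0.356139 = 0.466702
D = 1 - 0.466702 = 0.533298 ≈ 0.5333

0.5333


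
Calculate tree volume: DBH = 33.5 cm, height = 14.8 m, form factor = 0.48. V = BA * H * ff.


(D/200)^2 = (33.5/200)^2 = 0.1675^2 = 0.02805625
BA = 3.141593 * 0.02805625 = 0.0881413 m^2
V = 0.0881413 * 14.8 * 0.48 = 0.626156 ≈ 0.626 m^3

0.626 m^3


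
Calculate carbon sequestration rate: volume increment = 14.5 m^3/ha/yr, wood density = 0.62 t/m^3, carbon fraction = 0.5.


C = 14.5 * 0.62 * 0.5 = 4.495 ≈ 4.50 t C/ha/yr

4.50 t C/ha/yr


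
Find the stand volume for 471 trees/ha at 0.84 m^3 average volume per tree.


V_stand = 471 * 0.84 = 395.64 ≈ 395.6 m^3/ha

395.6 m^3/ha


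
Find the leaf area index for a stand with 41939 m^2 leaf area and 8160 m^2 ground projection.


LAI = 41939 / 8160 = 5.1396 ≈ 5.14

5.14


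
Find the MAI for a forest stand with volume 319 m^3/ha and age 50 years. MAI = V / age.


MAI = 319 / 50 = 6.38 m^3/ha/yr

6.38 m^3/ha/yr


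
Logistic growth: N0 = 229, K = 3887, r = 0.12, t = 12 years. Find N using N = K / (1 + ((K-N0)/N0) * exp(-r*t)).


(K - N0)/N0 = (3887 - 229)/229 = 3658/229 = 15.9738
r*t = 0.12 * 12 = 1.44; exp(-1.44) = 0.236928
15.9738 * 0.236928 = 3.78464
1 + 3.78464 = 4.78464
N = 3887 / 4.78464 = 812.391 ≈ 812

812


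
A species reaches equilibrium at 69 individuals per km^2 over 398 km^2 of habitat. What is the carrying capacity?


K = 69 * 398 = 27462 individuals

27462 individuals


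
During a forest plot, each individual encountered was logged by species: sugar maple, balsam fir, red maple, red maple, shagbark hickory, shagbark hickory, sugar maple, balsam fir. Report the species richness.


Total individuals logged = 8
Distinct species (count of individuals): sugar maple (2), balsam fir (2), red maple (2), shagbark hickory (2)
Species richness = number of distinct species = 4

4


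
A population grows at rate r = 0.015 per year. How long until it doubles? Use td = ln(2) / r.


td = ln(2) / 0.015 = 0.693147 / 0.015 = 46.2098 ≈ 46.2 years

46.2 years


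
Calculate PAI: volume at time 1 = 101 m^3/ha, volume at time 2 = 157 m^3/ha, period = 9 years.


PAI = (V2 - V1) / period = (157 - 101) / 9 = 56 / 9 = 6.2222 ≈ 6.22 m^3/ha/yr

6.22 m^3/ha/yr


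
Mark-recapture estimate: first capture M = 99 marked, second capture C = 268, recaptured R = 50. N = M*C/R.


N = M * C / R = 99 * 268 / 50 = 26532 / 50 = 530.64 ≈ 531

531 individuals


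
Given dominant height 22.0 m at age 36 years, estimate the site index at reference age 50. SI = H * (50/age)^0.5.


50/36 = 1.38889
(1.38889)^0.5 = 1.17851
SI = 22.0 * 1.17851 = 25.9272 ≈ 25.9 m

25.9 m


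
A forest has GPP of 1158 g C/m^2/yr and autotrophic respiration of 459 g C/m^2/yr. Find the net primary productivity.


NPP = GPP - Ra = 1158 - 459 = 699 g C/m^2/yr

699 g C/m^2/yr


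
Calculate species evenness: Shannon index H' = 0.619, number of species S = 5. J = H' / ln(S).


ln(5) = 1.60944
J = H' / ln(S) = 0.619 / 1.60944 = 0.384606 ≈ 0.3846

0.3846


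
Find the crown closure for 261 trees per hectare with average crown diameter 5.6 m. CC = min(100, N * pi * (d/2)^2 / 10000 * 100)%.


(d/2)^2 = (5.6/2)^2 = 2.8^2 = 7.84
Crown area = 3.141593 * 7.84 = 24.6301 m^2
N * area / 10000 * 100 = 261 * 24.6301 / 10000 * 100 = 64.2846
CC = min(100, 64.2846) = 64.2846 ≈ 64.3%

64.3%


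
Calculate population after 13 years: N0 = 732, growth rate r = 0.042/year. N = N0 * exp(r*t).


r*t = 0.042 * 13 = 0.546
exp(0.546) = 1.72633
N = 732 * 1.72633 = 1263.67 ≈ 1264

1264


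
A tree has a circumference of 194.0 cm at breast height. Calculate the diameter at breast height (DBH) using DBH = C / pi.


DBH = C / pi = 194.0 / 3.141593 = 61.7521 ≈ 61.75 cm

61.75 cm


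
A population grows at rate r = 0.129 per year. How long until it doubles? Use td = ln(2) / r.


td = ln(2) / 0.129 = 0.693147 / 0.129 = 5.37323 ≈ 5.4 years

5.4 years


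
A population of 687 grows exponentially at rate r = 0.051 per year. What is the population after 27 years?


r*t = 0.051 * 27 = 1.377
exp(1.377) = 3.96299
N = 687 * 3.96299 = 2722.57 ≈ 2723

2723


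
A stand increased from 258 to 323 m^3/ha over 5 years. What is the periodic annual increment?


PAI = (V2 - V1) / period = (323 - 258) / 5 = 65 / 5 = 13.00 m^3/ha/yr

13.00 m^3/ha/yr


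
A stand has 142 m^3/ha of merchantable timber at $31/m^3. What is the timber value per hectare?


Value = 142 * 31 = $4402/ha

$4402/ha


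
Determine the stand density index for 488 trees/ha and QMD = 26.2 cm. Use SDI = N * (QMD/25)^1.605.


QMD/25 = 26.2/25 = 1.048
(1.048)^1.605 = exp(1.605 * ln(1.048)) = exp(1.605 * 0.0468836) = exp(0.0752482) = 1.07815
SDI = 488 * 1.07815 = 526.137 ≈ 526

526


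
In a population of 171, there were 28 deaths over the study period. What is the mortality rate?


Mortality rate = 28 / 171 = 0.163743 ≈ 0.1637

0.1637


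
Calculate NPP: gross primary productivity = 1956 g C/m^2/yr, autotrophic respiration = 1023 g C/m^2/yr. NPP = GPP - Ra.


NPP = GPP - Ra = 1956 - 1023 = 933 g C/m^2/yr

933 g C/m^2/yr


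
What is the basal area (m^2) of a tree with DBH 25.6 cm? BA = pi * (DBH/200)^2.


D/200 = 25.6/200 = 0.128 m
(D/200)^2 = 0.128^2 = 0.016384
BA = 3.141593 * 0.016384 = 0.0514719 ≈ 0.0515 m^2

0.0515 m^2


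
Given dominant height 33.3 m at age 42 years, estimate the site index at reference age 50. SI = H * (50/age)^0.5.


50/42 = 1.19048
(1.19048)^0.5 = 1.09109
SI = 33.3 * 1.09109 = 36.3333 ≈ 36.3 m

36.3 m


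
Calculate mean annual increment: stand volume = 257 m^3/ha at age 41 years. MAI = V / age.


MAI = 257 / 41 = 6.2683 ≈ 6.27 m^3/ha/yr

6.27 m^3/ha/yr


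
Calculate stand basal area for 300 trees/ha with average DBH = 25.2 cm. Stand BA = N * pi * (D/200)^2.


(D/200)^2 = (25.2/200)^2 = 0.126^2 = 0.015876
Individual BA = 3.141593 * 0.015876 = 0.0498759 m^2
Stand BA = 300 * 0.0498759 = 14.9628 ≈ 14.96 m^2/ha

14.96 m^2/ha


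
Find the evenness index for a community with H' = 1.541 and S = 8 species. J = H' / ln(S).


ln(8) = 2.07944
J = H' / ln(S) = 1.541 / 2.07944 = 0.741065 ≈ 0.7411

0.7411


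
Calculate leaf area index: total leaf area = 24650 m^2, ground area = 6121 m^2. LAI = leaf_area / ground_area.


LAI = 24650 / 6121 = 4.0271 ≈ 4.03

4.03


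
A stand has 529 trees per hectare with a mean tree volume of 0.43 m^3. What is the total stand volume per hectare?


V_stand = 529 * 0.43 = 227.47 ≈ 227.5 m^3/ha

227.5 m^3/ha


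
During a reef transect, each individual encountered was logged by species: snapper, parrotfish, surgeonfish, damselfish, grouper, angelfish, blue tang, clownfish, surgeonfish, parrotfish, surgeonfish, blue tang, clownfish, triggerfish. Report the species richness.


Total individuals logged = 14
Distinct species (count of individuals): snapper (1), parrotfish (2), surgeonfish (3), damselfish (1), grouper (1), angelfish (1), blue tang (2), clownfish (2), triggerfish (1)
Species richness = number of distinct species = 9

9


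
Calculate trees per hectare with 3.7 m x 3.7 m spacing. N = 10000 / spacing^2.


N = 10000 / 3.7^2 = 10000 / 13.69 = 730.460 ≈ 730 trees/ha

730 trees/ha


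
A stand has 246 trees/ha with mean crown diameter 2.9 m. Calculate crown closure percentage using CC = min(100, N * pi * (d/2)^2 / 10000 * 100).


(d/2)^2 = (2.9/2)^2 = 1.45^2 = 2.1025
Crown area = 3.141593 * 2.1025 = 6.60520 m^2
N * area / 10000 * 100 = 246 * 6.60520 / 10000 * 100 = 16.2488
CC = min(100, 16.2488) = 16.2488 ≈ 16.2%

16.2%


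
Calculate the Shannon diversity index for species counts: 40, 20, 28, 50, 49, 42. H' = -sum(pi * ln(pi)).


Total N = 40 + 20 + 28 + 50 + 49 + 42 = 229
Per-species terms:
  p = 40/229 = 0.174672; ln(p) = -1.744845; p*ln(p) = 0.174672 * (-1.744845) = -0.304776
  p = 20/229 = 0.087336; ln(p) = -2.437993; p*ln(p) = 0.087336 * (-2.437993) = -0.212925
  p = 28/229 = 0.122271; ln(p) = -2.101515; p*ln(p) = 0.122271 * (-2.101515) = -0.256954
  p = 50/229 = 0.218341; ln(p) = -1.521697; p*ln(p) = 0.218341 * (-1.521697) = -0.332249
  p = 49/229 = 0.213974; ln(p) = -1.541901; p*ln(p) = 0.213974 * (-1.541901) = -0.329927
  p = 42/229 = 0.183406; ln(p) = -1.696053; p*ln(p) = 0.183406 * (-1.696053) = -0.311066
sum(p*ln(p)) = (-0.304776) + (-0.212925) + (-0.256954) + (-0.332249) + (-0.329927) + (-0.311066) = -1.747897
H' = -(-1.747897) = 1.747897 ≈ 1.7479

1.7479


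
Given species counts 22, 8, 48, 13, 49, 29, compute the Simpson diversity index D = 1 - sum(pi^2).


Total N = 22 + 8 + 48 + 13 + 49 + 29 = 169
Per-species terms:
  p = 22/169 = 0.130178; p^2 = 0.130178^2 = 0.016946
  p = 8/169 = 0.047337; p^2 = 0.047337^2 = 0.002241
  p = 48/169 = 0.284024; p^2 = 0.284024^2 = 0.080670
  p = 13/169 = 0.076923; p^2 = 0.076923^2 = 0.005917
  p = 49/169 = 0.289941; p^2 = 0.289941^2 = 0.084066
  p = 29/169 = 0.171598; p^2 = 0.171598^2 = 0.029446
sum(p^2) = 0.016946 + 0.002241 + 0.080670 + 0.005917 + 0.084066 + 0.029446 = 0.219286
D = 1 - 0.219286 = 0.780714 ≈ 0.7807

0.7807


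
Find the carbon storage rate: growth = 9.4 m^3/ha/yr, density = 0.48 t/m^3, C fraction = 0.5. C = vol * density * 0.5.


C = 9.4 * 0.48 * 0.5 = 2.256 ≈ 2.26 t C/ha/yr

2.26 t C/ha/yr


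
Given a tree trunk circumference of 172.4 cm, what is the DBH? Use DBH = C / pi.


DBH = C / pi = 172.4 / 3.141593 = 54.8766 ≈ 54.88 cm

54.88 cm


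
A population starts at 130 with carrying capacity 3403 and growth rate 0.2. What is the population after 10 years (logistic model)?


(K - N0)/N0 = (3403 - 130)/130 = 3273/130 = 25.1769
r*t = 0.2 * 10 = 2; exp(-2) = 0.135335
25.1769 * 0.135335 = 3.40732
1 + 3.40732 = 4.40732
N = 3403 / 4.40732 = 772.125 ≈ 772

772


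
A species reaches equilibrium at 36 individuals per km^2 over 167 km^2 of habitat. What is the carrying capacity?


K = 36 * 167 = 6012 individuals

6012 individuals


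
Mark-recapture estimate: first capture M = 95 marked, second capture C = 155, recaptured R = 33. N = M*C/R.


N = M * C / R = 95 * 155 / 33 = 14725 / 33 = 446.21 ≈ 446

446 individuals


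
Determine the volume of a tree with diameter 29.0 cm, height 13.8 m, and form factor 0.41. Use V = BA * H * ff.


(D/200)^2 = (29.0/200)^2 = 0.145^2 = 0.021025
BA = 3.141593 * 0.021025 = 0.0660520 m^2
V = 0.0660520 * 13.8 * 0.41 = 0.373722 ≈ 0.374 m^3

0.374 m^3


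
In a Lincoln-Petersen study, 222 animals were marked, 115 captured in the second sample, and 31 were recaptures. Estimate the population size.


N = M * C / R = 222 * 115 / 31 = 25530 / 31 = 823.55 ≈ 824

824 individuals


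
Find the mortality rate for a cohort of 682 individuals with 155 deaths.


Mortality rate = 155 / 682 = 0.227273 ≈ 0.2273

0.2273


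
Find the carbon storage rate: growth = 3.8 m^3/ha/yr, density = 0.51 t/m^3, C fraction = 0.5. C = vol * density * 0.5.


C = 3.8 * 0.51 * 0.5 = 0.969 ≈ 0.97 t C/ha/yr

0.97 t C/ha/yr


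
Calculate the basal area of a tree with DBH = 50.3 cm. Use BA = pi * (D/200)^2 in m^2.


D/200 = 50.3/200 = 0.2515 m
(D/200)^2 = 0.2515^2 = 0.06325225
BA = 3.141593 * 0.06325225 = 0.198713 ≈ 0.1987 m^2

0.1987 m^2


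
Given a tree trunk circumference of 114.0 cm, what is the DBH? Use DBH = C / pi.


DBH = C / pi = 114.0 / 3.141593 = 36.2873 ≈ 36.29 cm

36.29 cm


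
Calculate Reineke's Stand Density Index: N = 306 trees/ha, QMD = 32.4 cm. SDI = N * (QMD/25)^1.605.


QMD/25 = 32.4/25 = 1.296
(1.296)^1.605 = exp(1.605 * ln(1.296)) = exp(1.605 * 0.259283) = exp(0.416149) = 1.51611
SDI = 306 * 1.51611 = 463.930 ≈ 464

464


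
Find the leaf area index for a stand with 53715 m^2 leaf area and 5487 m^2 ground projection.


LAI = 53715 / 5487 = 9.7895 ≈ 9.79

9.79


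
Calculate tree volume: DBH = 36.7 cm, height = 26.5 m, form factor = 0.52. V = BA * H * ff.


(D/200)^2 = (36.7/200)^2 = 0.1835^2 = 0.03367225
BA = 3.141593 * 0.03367225 = 0.105785 m^2
V = 0.105785 * 26.5 * 0.52 = 1.45772 ≈ 1.458 m^3

1.458 m^3


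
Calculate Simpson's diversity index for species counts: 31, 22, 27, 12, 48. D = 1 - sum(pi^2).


Total N = 31 + 22 + 27 + 12 + 48 = 140
Per-species terms:
  p = 31/140 = 0.221429; p^2 = 0.221429^2 = 0.049031
  p = 22/140 = 0.157143; p^2 = 0.157143^2 = 0.024694
  p = 27/140 = 0.192857; p^2 = 0.192857^2 = 0.037194
  p = 12/140 = 0.085714; p^2 = 0.085714^2 = 0.007347
  p = 48/140 = 0.342857; p^2 = 0.342857^2 = 0.117551
sum(p^2) = 0.049031 + 0.024694 + 0.037194 + 0.007347 + 0.117551 = 0.235817
D = 1 - 0.235817 = 0.764183 ≈ 0.7642

0.7642


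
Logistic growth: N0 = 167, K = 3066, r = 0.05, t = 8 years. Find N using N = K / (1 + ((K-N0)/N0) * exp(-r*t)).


(K - N0)/N0 = (3066 - 167)/167 = 2899/167 = 17.3593
r*t = 0.05 * 8 = 0.4; exp(-0.4) = 0.670320
17.3593 * 0.670320 = 11.6363
1 + 11.6363 = 12.6363
N = 3066 / 12.6363 = 242.634 ≈ 243

243


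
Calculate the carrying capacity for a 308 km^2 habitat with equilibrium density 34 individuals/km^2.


K = 34 * 308 = 10472 individuals

10472 individuals


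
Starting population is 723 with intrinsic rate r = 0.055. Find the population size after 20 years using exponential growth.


r*t = 0.055 * 20 = 1.1
exp(1.1) = 3.00417
N = 723 * 3.00417 = 2172.01 ≈ 2172

2172


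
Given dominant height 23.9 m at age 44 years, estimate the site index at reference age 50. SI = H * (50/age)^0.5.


50/44 = 1.13636
(1.13636)^0.5 = 1.06600
SI = 23.9 * 1.06600 = 25.4774 ≈ 25.5 m

25.5 m


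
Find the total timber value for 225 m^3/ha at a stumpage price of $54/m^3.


Value = 225 * 54 = $12150/ha

$12150/ha


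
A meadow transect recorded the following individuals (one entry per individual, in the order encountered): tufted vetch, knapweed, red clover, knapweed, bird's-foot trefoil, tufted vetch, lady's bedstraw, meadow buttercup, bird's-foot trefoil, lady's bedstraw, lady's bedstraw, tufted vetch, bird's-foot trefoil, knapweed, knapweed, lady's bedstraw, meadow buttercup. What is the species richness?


Total individuals logged = 17
Distinct species (count of individuals): tufted vetch (3), knapweed (4), red clover (1), bird's-foot trefoil (3), lady's bedstraw (4), meadow buttercup (2)
Species richness = number of distinct species = 6

6


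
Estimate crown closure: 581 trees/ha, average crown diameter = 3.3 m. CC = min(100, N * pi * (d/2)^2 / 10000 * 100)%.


(d/2)^2 = (3.3/2)^2 = 1.65^2 = 2.7225
Crown area = 3.141593 * 2.7225 = 8.55299 m^2
N * area / 10000 * 100 = 581 * 8.55299 / 10000 * 100 = 49.6929
CC = min(100, 49.6929) = 49.6929 ≈ 49.7%

49.7%


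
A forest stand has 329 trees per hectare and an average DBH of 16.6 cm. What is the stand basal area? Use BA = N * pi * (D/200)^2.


(D/200)^2 = (16.6/200)^2 = 0.083^2 = 0.006889
Individual BA = 3.141593 * 0.006889 = 0.0216424 m^2
Stand BA = 329 * 0.0216424 = 7.12035 ≈ 7.12 m^2/ha

7.12 m^2/ha


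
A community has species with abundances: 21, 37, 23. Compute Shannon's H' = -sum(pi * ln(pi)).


Total N = 21 + 37 + 23 = 81
Per-species terms:
  p = 21/81 = 0.259259; ln(p) = -1.349928; p*ln(p) = 0.259259 * (-1.349928) = -0.349981
  p = 37/81 = 0.456790; ln(p) = -0.783532; p*ln(p) = 0.456790 * (-0.783532) = -0.357910
  p = 23/81 = 0.283951; ln(p) = -1.258954; p*ln(p) = 0.283951 * (-1.258954) = -0.357481
sum(p*ln(p)) = (-0.349981) + (-0.357910) + (-0.357481) = -1.065372
H' = -(-1.065372) = 1.065372 ≈ 1.0654

1.0654


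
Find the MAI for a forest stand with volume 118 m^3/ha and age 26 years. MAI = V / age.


MAI = 118 / 26 = 4.5385 ≈ 4.54 m^3/ha/yr

4.54 m^3/ha/yr


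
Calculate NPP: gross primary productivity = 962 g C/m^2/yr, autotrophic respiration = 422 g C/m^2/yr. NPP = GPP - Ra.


NPP = GPP - Ra = 962 - 422 = 540 g C/m^2/yr

540 g C/m^2/yr


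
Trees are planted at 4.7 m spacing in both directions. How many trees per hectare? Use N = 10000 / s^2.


N = 10000 / 4.7^2 = 10000 / 22.09 = 452.694 ≈ 453 trees/ha

453 trees/ha


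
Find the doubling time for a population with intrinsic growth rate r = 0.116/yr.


td = ln(2) / 0.116 = 0.693147 / 0.116 = 5.97541 ≈ 6.0 years

6.0 years


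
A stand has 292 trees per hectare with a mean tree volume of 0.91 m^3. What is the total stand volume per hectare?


V_stand = 292 * 0.91 = 265.72 ≈ 265.7 m^3/ha

265.7 m^3/ha


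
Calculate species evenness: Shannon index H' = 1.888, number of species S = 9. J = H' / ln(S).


ln(9) = 2.19722
J = H' / ln(S) = 1.888 / 2.19722 = 0.859268 ≈ 0.8593

0.8593


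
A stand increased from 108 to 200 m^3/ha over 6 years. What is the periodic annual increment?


PAI = (V2 - V1) / period = (200 - 108) / 6 = 92 / 6 = 15.3333 ≈ 15.33 m^3/ha/yr

15.33 m^3/ha/yr


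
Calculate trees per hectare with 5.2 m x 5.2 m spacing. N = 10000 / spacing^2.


N = 10000 / 5.2^2 = 10000 / 27.04 = 369.822 ≈ 370 trees/ha

370 trees/ha


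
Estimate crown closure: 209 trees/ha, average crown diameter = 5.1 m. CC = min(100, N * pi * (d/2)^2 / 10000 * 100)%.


(d/2)^2 = (5.1/2)^2 = 2.55^2 = 6.5025
Crown area = 3.141593 * 6.5025 = 20.4282 m^2
N * area / 10000 * 100 = 209 * 20.4282 / 10000 * 100 = 42.6949
CC = min(100, 42.6949) = 42.6949 ≈ 42.7%

42.7%


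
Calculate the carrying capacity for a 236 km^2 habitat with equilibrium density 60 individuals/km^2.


K = 60 * 236 = 14160 individuals

14160 individuals


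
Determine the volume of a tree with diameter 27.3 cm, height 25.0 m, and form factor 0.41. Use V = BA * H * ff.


(D/200)^2 = (27.3/200)^2 = 0.1365^2 = 0.01863225
BA = 3.141593 * 0.01863225 = 0.0585349 m^2
V = 0.0585349 * 25.0 * 0.41 = 0.599983 ≈ 0.600 m^3

0.600 m^3


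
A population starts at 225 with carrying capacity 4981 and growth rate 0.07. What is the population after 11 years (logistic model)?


(K - N0)/N0 = (4981 - 225)/225 = 4756/225 = 21.1378
r*t = 0.07 * 11 = 0.77; exp(-0.77) = 0.463013
21.1378 * 0.463013 = 9.78708
1 + 9.78708 = 10.7871
N = 4981 / 10.7871 = 461.755 ≈ 462

462


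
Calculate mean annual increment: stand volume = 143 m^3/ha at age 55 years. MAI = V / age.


MAI = 143 / 55 = 2.60 m^3/ha/yr

2.60 m^3/ha/yr


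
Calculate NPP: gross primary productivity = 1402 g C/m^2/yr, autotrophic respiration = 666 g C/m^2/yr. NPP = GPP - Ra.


NPP = GPP - Ra = 1402 - 666 = 736 g C/m^2/yr

736 g C/m^2/yr


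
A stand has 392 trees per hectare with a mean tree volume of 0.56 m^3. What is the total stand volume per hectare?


V_stand = 392 * 0.56 = 219.52 ≈ 219.5 m^3/ha

219.5 m^3/ha


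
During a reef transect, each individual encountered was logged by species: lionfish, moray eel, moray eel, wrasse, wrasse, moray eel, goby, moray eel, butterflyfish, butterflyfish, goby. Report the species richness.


Total individuals logged = 11
Distinct species (count of individuals): lionfish (1), moray eel (4), wrasse (2), goby (2), butterflyfish (2)
Species richness = number of distinct species = 5

5


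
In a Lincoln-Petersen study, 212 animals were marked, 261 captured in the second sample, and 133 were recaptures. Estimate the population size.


N = M * C / R = 212 * 261 / 133 = 55332 / 133 = 416.03 ≈ 416

416 individuals


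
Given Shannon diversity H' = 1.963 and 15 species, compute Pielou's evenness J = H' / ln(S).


ln(15) = 2.70805
J = H' / ln(S) = 1.963 / 2.70805 = 0.724876 ≈ 0.7249

0.7249


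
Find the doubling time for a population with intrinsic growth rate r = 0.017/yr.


td = ln(2) / 0.017 = 0.693147 / 0.017 = 40.7734 ≈ 40.8 years

40.8 years


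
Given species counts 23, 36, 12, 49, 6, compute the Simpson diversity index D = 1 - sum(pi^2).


Total N = 23 + 36 + 12 + 49 + 6 = 126
Per-species terms:
  p = 23/126 = 0.182540; p^2 = 0.182540^2 = 0.033321
  p = 36/126 = 0.285714; p^2 = 0.285714^2 = 0.081632
  p = 12/126 = 0.095238; p^2 = 0.095238^2 = 0.009070
  p = 49/126 = 0.388889; p^2 = 0.388889^2 = 0.151235
  p = 6/126 = 0.047619; p^2 = 0.047619^2 = 0.002268
sum(p^2) = 0.033321 + 0.081632 + 0.009070 + 0.151235 + 0.002268 = 0.277526
D = 1 - 0.277526 = 0.722474 ≈ 0.7225

0.7225


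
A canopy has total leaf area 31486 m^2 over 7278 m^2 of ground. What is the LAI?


LAI = 31486 / 7278 = 4.3262 ≈ 4.33

4.33


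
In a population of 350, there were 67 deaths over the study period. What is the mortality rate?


Mortality rate = 67 / 350 = 0.191429 ≈ 0.1914

0.1914


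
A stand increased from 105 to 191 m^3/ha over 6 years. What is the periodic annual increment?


PAI = (V2 - V1) / period = (191 - 105) / 6 = 86 / 6 = 14.3333 ≈ 14.33 m^3/ha/yr

14.33 m^3/ha/yr


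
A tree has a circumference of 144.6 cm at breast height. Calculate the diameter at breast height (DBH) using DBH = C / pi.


DBH = C / pi = 144.6 / 3.141593 = 46.0276 ≈ 46.03 cm

46.03 cm


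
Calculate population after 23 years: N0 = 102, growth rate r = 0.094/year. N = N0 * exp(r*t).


r*t = 0.094 * 23 = 2.162
exp(2.162) = 8.68850
N = 102 * 8.68850 = 886.227 ≈ 886

886


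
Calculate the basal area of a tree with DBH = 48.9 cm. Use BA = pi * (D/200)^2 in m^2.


D/200 = 48.9/200 = 0.2445 m
(D/200)^2 = 0.2445^2 = 0.05978025
BA = 3.141593 * 0.05978025 = 0.187805 ≈ 0.1878 m^2

0.1878 m^2


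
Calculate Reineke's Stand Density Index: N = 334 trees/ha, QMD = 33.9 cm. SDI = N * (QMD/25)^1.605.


QMD/25 = 33.9/25 = 1.356
(1.356)^1.605 = exp(1.605 * ln(1.356)) = exp(1.605 * 0.304539) = exp(0.488785) = 1.63033
SDI = 334 * 1.63033 = 544.530 ≈ 545

545


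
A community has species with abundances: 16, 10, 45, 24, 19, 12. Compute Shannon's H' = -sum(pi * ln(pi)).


Total N = 16 + 10 + 45 + 24 + 19 + 12 = 126
Per-species terms:
  p = 16/126 = 0.126984; ln(p) = -2.063694; p*ln(p) = 0.126984 * (-2.063694) = -0.262056
  p = 10/126 = 0.079365; ln(p) = -2.533698; p*ln(p) = 0.079365 * (-2.533698) = -0.201087
  p = 45/126 = 0.357143; ln(p) = -1.029619; p*ln(p) = 0.357143 * (-1.029619) = -0.367721
  p = 24/126 = 0.190476; ln(p) = -1.658229; p*ln(p) = 0.190476 * (-1.658229) = -0.315853
  p = 19/126 = 0.150794; ln(p) = -1.891841; p*ln(p) = 0.150794 * (-1.891841) = -0.285278
  p = 12/126 = 0.095238; ln(p) = -2.351376; p*ln(p) = 0.095238 * (-2.351376) = -0.223940
sum(p*ln(p)) = (-0.262056) + (-0.201087) + (-0.367721) + (-0.315853) + (-0.285278) + (-0.223940) = -1.655935
H' = -(-1.655935) = 1.655935 ≈ 1.6559

1.6559


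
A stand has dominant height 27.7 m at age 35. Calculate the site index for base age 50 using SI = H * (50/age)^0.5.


50/35 = 1.42857
(1.42857)^0.5 = 1.19523
SI = 27.7 * 1.19523 = 33.1079 ≈ 33.1 m

33.1 m


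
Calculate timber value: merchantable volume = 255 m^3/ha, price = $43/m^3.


Value = 255 * 43 = $10965/ha

$10965/ha


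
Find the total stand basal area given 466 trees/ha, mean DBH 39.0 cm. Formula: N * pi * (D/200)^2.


(D/200)^2 = (39.0/200)^2 = 0.195^2 = 0.038025
Individual BA = 3.141593 * 0.038025 = 0.119459 m^2
Stand BA = 466 * 0.119459 = 55.6679 ≈ 55.67 m^2/ha

55.67 m^2/ha


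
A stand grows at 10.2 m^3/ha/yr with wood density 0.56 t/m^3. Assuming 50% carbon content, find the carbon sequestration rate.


C = 10.2 * 0.56 * 0.5 = 2.856 ≈ 2.86 t C/ha/yr

2.86 t C/ha/yr


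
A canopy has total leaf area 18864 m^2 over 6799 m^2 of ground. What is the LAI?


LAI = 18864 / 6799 = 2.7745 ≈ 2.77

2.77


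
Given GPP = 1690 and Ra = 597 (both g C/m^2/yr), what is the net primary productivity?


NPP = GPP - Ra = 1690 - 597 = 1093 g C/m^2/yr

1093 g C/m^2/yr


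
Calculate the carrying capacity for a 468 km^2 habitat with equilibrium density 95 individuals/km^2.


K = 95 * 468 = 44460 individuals

44460 individuals


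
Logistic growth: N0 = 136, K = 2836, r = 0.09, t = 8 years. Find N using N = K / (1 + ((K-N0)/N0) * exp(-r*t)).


(K - N0)/N0 = (2836 - 136)/136 = 2700/136 = 19.8529
r*t = 0.09 * 8 = 0.72; exp(-0.72) = 0.486752
19.8529 * 0.486752 = 9.66344
1 + 9.66344 = 10.6634
N = 2836 / 10.6634 = 265.956 ≈ 266

266


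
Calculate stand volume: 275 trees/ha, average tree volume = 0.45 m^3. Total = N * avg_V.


V_stand = 275 * 0.45 = 123.75 ≈ 123.8 m^3/ha

123.8 m^3/ha


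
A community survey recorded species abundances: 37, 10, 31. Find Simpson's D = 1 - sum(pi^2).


Total N = 37 + 10 + 31 = 78
Per-species terms:
  p = 37/78 = 0.474359; p^2 = 0.474359^2 = 0.225016
  p = 10/78 = 0.128205; p^2 = 0.128205^2 = 0.016437
  p = 31/78 = 0.397436; p^2 = 0.397436^2 = 0.157955
sum(p^2) = 0.225016 + 0.016437 + 0.157955 = 0.399408
D = 1 - 0.399408 = 0.600592 ≈ 0.6006

0.6006


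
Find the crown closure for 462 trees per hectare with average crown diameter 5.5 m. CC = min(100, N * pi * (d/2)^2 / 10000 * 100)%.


(d/2)^2 = (5.5/2)^2 = 2.75^2 = 7.5625
Crown area = 3.141593 * 7.5625 = 23.7583 m^2
N * area / 10000 * 100 = 462 * 23.7583 / 10000 * 100 = 109.763
CC = min(100, 109.763) = 100%

100%


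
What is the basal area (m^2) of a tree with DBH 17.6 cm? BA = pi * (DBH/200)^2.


D/200 = 17.6/200 = 0.088 m
(D/200)^2 = 0.088^2 = 0.007744
BA = 3.141593 * 0.007744 = 0.0243285 ≈ 0.0243 m^2

0.0243 m^2


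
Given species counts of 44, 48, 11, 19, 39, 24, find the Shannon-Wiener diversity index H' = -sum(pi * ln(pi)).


Total N = 44 + 48 + 11 + 19 + 39 + 24 = 185
Per-species terms:
  p = 44/185 = 0.237838; ln(p) = -1.436166; p*ln(p) = 0.237838 * (-1.436166) = -0.341575
  p = 48/185 = 0.259459; ln(p) = -1.349157; p*ln(p) = 0.259459 * (-1.349157) = -0.350051
  p = 11/185 = 0.059459; ln(p) = -2.822468; p*ln(p) = 0.059459 * (-2.822468) = -0.167821
  p = 19/185 = 0.102703; ln(p) = -2.275914; p*ln(p) = 0.102703 * (-2.275914) = -0.233743
  p = 39/185 = 0.210811; ln(p) = -1.556793; p*ln(p) = 0.210811 * (-1.556793) = -0.328189
  p = 24/185 = 0.129730; ln(p) = -2.042300; p*ln(p) = 0.129730 * (-2.042300) = -0.264948
sum(p*ln(p)) = (-0.341575) + (-0.350051) + (-0.167821) + (-0.233743) + (-0.328189) + (-0.264948) = -1.686327
H' = -(-1.686327) = 1.686327 ≈ 1.6863

1.6863


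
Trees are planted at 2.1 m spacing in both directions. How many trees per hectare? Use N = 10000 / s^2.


N = 10000 / 2.1^2 = 10000 / 4.41 = 2267.57 ≈ 2268 trees/ha

2268 trees/ha


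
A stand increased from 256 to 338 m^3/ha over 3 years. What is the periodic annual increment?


PAI = (V2 - V1) / period = (338 - 256) / 3 = 82 / 3 = 27.3333 ≈ 27.33 m^3/ha/yr

27.33 m^3/ha/yr


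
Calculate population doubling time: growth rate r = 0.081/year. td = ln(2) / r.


td = ln(2) / 0.081 = 0.693147 / 0.081 = 8.55737 ≈ 8.6 years

8.6 years


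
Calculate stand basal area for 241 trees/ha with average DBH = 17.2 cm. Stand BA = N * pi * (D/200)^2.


(D/200)^2 = (17.2/200)^2 = 0.086^2 = 0.007396
Individual BA = 3.141593 * 0.007396 = 0.0232352 m^2
Stand BA = 241 * 0.0232352 = 5.59968 ≈ 5.60 m^2/ha

5.60 m^2/ha


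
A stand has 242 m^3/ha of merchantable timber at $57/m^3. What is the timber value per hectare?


Value = 242 * 57 = $13794/ha

$13794/ha


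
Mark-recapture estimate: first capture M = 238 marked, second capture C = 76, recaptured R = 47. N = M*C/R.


N = M * C / R = 238 * 76 / 47 = 18088 / 47 = 384.85 ≈ 385

385 individuals


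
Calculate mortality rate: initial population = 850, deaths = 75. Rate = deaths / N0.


Mortality rate = 75 / 850 = 0.088235 ≈ 0.0882

0.0882


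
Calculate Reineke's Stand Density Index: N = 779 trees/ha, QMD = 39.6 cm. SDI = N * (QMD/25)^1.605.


QMD/25 = 39.6/25 = 1.584
(1.584)^1.605 = exp(1.605 * ln(1.584)) = exp(1.605 * 0.459953) = exp(0.738225) = 2.09222
SDI = 779 * 2.09222 = 1629.84 ≈ 1630

1630


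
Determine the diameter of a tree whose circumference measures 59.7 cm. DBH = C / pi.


DBH = C / pi = 59.7 / 3.141593 = 19.0031 ≈ 19.00 cm

19.00 cm


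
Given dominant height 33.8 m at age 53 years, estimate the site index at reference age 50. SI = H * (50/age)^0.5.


50/53 = 0.943396
(0.943396)^0.5 = 0.971286
SI = 33.8 * 0.971286 = 32.8295 ≈ 32.8 m

32.8 m


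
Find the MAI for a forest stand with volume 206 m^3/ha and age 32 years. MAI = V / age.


MAI = 206 / 32 = 6.4375 ≈ 6.44 m^3/ha/yr

6.44 m^3/ha/yr


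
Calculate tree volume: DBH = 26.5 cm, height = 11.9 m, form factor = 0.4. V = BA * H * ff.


(D/200)^2 = (26.5/200)^2 = 0.1325^2 = 0.01755625
BA = 3.141593 * 0.01755625 = 0.0551546 m^2
V = 0.0551546 * 11.9 * 0.4 = 0.262536 ≈ 0.263 m^3

0.263 m^3


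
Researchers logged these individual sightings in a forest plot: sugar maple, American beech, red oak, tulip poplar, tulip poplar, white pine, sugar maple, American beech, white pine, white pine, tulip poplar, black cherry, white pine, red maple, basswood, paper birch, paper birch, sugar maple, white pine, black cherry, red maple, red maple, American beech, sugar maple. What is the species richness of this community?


Total individuals logged = 24
Distinct species (count of individuals): sugar maple (4), American beech (3), red oak (1), tulip poplar (3), white pine (5), black cherry (2), red maple (3), basswood (1), paper birch (2)
Species richness = number of distinct species = 9

9


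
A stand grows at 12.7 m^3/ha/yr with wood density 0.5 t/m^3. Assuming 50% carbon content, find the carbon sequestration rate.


C = 12.7 * 0.5 * 0.5 = 3.175 ≈ 3.18 t C/ha/yr

3.18 t C/ha/yr


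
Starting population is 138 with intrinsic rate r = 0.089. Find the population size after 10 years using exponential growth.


r*t = 0.089 * 10 = 0.89
exp(0.89) = 2.43513
N = 138 * 2.43513 = 336.048 ≈ 336

336


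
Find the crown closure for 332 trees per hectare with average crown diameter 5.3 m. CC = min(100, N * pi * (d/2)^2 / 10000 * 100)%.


(d/2)^2 = (5.3/2)^2 = 2.65^2 = 7.0225
Crown area = 3.141593 * 7.0225 = 22.0618 m^2
N * area / 10000 * 100 = 332 * 22.0618 / 10000 * 100 = 73.2452
CC = min(100, 73.2452) = 73.2452 ≈ 73.2%

73.2%


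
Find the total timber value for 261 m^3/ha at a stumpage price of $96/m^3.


Value = 261 * 96 = $25056/ha

$25056/ha


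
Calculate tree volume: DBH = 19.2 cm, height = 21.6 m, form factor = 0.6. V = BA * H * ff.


(D/200)^2 = (19.2/200)^2 = 0.096^2 = 0.009216
BA = 3.141593 * 0.009216 = 0.0289529 m^2
V = 0.0289529 * 21.6 * 0.6 = 0.375230 ≈ 0.375 m^3

0.375 m^3


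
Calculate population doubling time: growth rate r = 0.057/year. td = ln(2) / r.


td = ln(2) / 0.057 = 0.693147 / 0.057 = 12.1605 ≈ 12.2 years

12.2 years


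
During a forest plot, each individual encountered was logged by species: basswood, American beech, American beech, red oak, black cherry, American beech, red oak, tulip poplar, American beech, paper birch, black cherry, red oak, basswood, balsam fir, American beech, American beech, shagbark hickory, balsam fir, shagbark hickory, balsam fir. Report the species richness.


Total individuals logged = 20
Distinct species (count of individuals): basswood (2), American beech (6), red oak (3), black cherry (2), tulip poplar (1), paper birch (1), balsam fir (3), shagbark hickory (2)
Species richness = number of distinct species = 8

8


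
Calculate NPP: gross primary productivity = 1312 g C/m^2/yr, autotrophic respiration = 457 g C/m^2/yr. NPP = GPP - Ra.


NPP = GPP - Ra = 1312 - 457 = 855 g C/m^2/yr

855 g C/m^2/yr


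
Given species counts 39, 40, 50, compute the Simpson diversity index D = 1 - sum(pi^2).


Total N = 39 + 40 + 50 = 129
Per-species terms:
  p = 39/129 = 0.302326; p^2 = 0.302326^2 = 0.091401
  p = 40/129 = 0.310078; p^2 = 0.310078^2 = 0.096148
  p = 50/129 = 0.387597; p^2 = 0.387597^2 = 0.150231
sum(p^2) = 0.091401 + 0.096148 + 0.150231 = 0.337780
D = 1 - 0.337780 = 0.662220 ≈ 0.6622

0.6622


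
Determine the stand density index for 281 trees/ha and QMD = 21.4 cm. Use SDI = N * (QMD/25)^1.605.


QMD/25 = 21.4/25 = 0.856
(0.856)^1.605 = exp(1.605 * ln(0.856)) = exp(1.605 * (-0.155485)) = exp(-0.249553) = 0.779149
SDI = 281 * 0.779149 = 218.941 ≈ 219

219


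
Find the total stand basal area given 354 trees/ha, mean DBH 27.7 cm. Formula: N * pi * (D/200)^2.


(D/200)^2 = (27.7/200)^2 = 0.1385^2 = 0.01918225
Individual BA = 3.141593 * 0.01918225 = 0.0602628 m^2
Stand BA = 354 * 0.0602628 = 21.3330 ≈ 21.33 m^2/ha

21.33 m^2/ha


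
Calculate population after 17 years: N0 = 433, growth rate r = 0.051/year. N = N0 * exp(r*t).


r*t = 0.051 * 17 = 0.867
exp(0.867) = 2.37976
N = 433 * 2.37976 = 1030.44 ≈ 1030

1030


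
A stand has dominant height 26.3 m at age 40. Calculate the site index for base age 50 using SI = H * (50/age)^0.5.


50/40 = 1.25000
(1.25000)^0.5 = 1.11803
SI = 26.3 * 1.11803 = 29.4042 ≈ 29.4 m

29.4 m


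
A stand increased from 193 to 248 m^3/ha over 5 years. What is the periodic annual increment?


PAI = (V2 - V1) / period = (248 - 193) / 5 = 55 / 5 = 11.00 m^3/ha/yr

11.00 m^3/ha/yr


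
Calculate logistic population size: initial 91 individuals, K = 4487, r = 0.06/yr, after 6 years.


(K - N0)/N0 = (4487 - 91)/91 = 4396/91 = 48.3077
r*t = 0.06 * 6 = 0.36; exp(-0.36) = 0.697676
48.3077 * 0.697676 = 33.7031
1 + 33.7031 = 34.7031
N = 4487 / 34.7031 = 129.297 ≈ 129

129


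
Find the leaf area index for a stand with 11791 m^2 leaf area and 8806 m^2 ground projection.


LAI = 11791 / 8806 = 1.3390 ≈ 1.34

1.34


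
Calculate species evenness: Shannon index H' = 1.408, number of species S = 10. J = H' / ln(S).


ln(10) = 2.30259
J = H' / ln(S) = 1.408 / 2.30259 = 0.611485 ≈ 0.6115

0.6115


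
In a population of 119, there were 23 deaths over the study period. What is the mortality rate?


Mortality rate = 23 / 119 = 0.193277 ≈ 0.1933

0.1933


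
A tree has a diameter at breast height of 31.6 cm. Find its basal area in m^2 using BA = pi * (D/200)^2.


D/200 = 31.6/200 = 0.158 m
(D/200)^2 = 0.158^2 = 0.024964
BA = 3.141593 * 0.024964 = 0.0784267 ≈ 0.0784 m^2

0.0784 m^2


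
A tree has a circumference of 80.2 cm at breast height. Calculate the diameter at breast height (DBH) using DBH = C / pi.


DBH = C / pi = 80.2 / 3.141593 = 25.5285 ≈ 25.53 cm

25.53 cm


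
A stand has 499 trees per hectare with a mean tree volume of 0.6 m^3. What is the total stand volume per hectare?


V_stand = 499 * 0.6 = 299.4 m^3/ha

299.4 m^3/ha


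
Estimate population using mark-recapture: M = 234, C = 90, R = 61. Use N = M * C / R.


N = M * C / R = 234 * 90 / 61 = 21060 / 61 = 345.25 ≈ 345

345 individuals


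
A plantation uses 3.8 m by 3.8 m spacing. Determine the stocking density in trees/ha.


N = 10000 / 3.8^2 = 10000 / 14.44 = 692.521 ≈ 693 trees/ha

693 trees/ha


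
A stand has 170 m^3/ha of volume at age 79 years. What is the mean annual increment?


MAI = 170 / 79 = 2.1519 ≈ 2.15 m^3/ha/yr

2.15 m^3/ha/yr


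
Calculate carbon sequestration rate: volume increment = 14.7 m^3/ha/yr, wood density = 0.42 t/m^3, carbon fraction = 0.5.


C = 14.7 * 0.42 * 0.5 = 3.087 ≈ 3.09 t C/ha/yr

3.09 t C/ha/yr


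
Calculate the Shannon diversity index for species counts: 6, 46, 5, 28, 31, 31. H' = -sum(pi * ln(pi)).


Total N = 6 + 46 + 5 + 28 + 31 + 31 = 147
Per-species terms:
  p = 6/147 = 0.040816; ln(p) = -3.198681; p*ln(p) = 0.040816 * (-3.198681) = -0.130557
  p = 46/147 = 0.312925; ln(p) = -1.161792; p*ln(p) = 0.312925 * (-1.161792) = -0.363554
  p = 5/147 = 0.034014; ln(p) = -3.380983; p*ln(p) = 0.034014 * (-3.380983) = -0.115001
  p = 28/147 = 0.190476; ln(p) = -1.658229; p*ln(p) = 0.190476 * (-1.658229) = -0.315853
  p = 31/147 = 0.210884; ln(p) = -1.556447; p*ln(p) = 0.210884 * (-1.556447) = -0.328230
  p = 31/147 = 0.210884; ln(p) = -1.556447; p*ln(p) = 0.210884 * (-1.556447) = -0.328230
sum(p*ln(p)) = (-0.130557) + (-0.363554) + (-0.115001) + (-0.315853) + (-0.328230) + (-0.328230) = -1.581425
H' = -(-1.581425) = 1.581425 ≈ 1.5814

1.5814


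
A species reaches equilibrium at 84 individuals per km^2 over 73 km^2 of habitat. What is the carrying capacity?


K = 84 * 73 = 6132 individuals

6132 individuals


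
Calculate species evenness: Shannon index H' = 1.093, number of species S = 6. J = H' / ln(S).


ln(6) = 1.79176
J = H' / ln(S) = 1.093 / 1.79176 = 0.610015 ≈ 0.6100

0.6100


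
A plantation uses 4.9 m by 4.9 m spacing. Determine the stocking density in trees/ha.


N = 10000 / 4.9^2 = 10000 / 24.01 = 416.493 ≈ 416 trees/ha

416 trees/ha


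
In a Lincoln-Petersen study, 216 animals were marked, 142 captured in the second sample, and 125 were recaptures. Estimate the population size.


N = M * C / R = 216 * 142 / 125 = 30672 / 125 = 245.38 ≈ 245

245 individuals


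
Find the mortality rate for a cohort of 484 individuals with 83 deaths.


Mortality rate = 83 / 484 = 0.171488 ≈ 0.1715

0.1715


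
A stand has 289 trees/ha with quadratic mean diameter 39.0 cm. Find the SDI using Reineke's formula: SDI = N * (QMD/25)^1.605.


QMD/25 = 39.0/25 = 1.56
(1.56)^1.605 = exp(1.605 * ln(1.56)) = exp(1.605 * 0.444686) = exp(0.713721) = 2.04157
SDI = 289 * 2.04157 = 590.014 ≈ 590

590


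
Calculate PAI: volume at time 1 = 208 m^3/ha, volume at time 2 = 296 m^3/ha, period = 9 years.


PAI = (V2 - V1) / period = (296 - 208) / 9 = 88 / 9 = 9.7778 ≈ 9.78 m^3/ha/yr

9.78 m^3/ha/yr
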